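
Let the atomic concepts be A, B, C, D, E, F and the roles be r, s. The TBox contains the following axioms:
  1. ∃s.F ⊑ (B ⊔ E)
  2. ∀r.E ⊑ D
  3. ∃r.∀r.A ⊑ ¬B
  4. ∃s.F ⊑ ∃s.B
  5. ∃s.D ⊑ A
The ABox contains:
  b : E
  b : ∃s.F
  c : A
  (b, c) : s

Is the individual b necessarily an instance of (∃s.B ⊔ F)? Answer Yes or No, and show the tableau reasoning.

1. b : (∃s.B ⊔ F)?  L(b) = {E, ∃s.F} ∪ {(∀s.¬B ⊓ ¬F)}
   clash {B, ¬B} at an ∃-successor — b ∈ (∃s.B ⊔ F)
2. Hence b : (∃s.B ⊔ F): entailed.

Yes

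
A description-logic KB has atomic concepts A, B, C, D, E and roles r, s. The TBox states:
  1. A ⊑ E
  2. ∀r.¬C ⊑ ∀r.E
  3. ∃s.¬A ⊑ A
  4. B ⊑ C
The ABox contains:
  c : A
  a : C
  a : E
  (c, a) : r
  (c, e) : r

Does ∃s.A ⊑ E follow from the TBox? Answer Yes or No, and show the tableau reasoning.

No

1. ∃s.A ⊑ E  ⇔  (∃s.A ⊓ ¬E) unsat w.r.t. T
   open: L(x₀) ⊇ {¬A, ¬B, ¬E, ∀s.A, ∃r.C, …} (+ ∃-successors)
2. Hence ∃s.A ⊑ E: not entailed.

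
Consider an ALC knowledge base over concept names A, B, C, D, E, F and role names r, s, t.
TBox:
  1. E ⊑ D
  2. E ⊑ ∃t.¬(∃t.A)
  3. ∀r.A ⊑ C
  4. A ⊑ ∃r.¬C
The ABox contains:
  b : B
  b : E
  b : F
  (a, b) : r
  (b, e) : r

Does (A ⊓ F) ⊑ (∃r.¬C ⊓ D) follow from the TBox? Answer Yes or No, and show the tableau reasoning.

No

1. (A ⊓ F) ⊑ (∃r.¬C ⊓ D)  ⇔  ((A ⊓ F) ⊓ (∀r.C ⊔ ¬D)) unsat w.r.t. T
   apply at x₀: A⊑∃r.¬C
   open: L(x₀) ⊇ {A, F, ¬D, ¬E, ∃r.¬A, …} (+ ∃-successors)
2. Hence (A ⊓ F) ⊑ (∃r.¬C ⊓ D): not entailed.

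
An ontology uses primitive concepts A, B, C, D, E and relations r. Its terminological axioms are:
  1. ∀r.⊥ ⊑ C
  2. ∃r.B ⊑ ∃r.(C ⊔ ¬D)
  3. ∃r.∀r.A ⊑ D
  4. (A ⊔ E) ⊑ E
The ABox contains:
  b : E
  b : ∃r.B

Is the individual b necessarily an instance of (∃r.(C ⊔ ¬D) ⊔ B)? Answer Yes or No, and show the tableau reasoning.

1. b : (∃r.(C ⊔ ¬D) ⊔ B)?  L(b) = {E, ∃r.B} ∪ {(∀r.(¬C ⊓ D) ⊓ ¬B)}
   clash {D, ¬D} at an ∃-successor — b ∈ (∃r.(C ⊔ ¬D) ⊔ B)
2. Hence b : (∃r.(C ⊔ ¬D) ⊔ B): entailed.

Yes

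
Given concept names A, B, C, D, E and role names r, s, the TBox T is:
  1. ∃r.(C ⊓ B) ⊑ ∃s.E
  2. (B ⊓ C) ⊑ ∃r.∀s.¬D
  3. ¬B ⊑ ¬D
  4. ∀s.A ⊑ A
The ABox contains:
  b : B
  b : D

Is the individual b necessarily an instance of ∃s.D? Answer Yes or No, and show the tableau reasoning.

No

1. b : ∃s.D?  L(b) = {B, D} ∪ {∀s.¬D}
   open: L(b) ⊇ {B, D, ¬C, ∀r.(¬C ⊔ ¬B), ∀s.¬D, …} (+ ∃-successors) — b ∉ ∃s.D possible
2. Hence b : ∃s.D: not entailed.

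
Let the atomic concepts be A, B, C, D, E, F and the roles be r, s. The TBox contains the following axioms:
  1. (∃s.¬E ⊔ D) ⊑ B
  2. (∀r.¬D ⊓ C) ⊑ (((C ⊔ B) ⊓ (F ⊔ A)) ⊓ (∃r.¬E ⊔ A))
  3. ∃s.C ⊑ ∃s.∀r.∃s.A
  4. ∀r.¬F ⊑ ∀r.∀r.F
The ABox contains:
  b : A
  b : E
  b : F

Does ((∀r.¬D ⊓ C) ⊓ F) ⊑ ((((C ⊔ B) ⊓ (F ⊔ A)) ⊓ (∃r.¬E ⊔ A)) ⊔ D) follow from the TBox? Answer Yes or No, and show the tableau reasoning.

1. ((∀r.¬D ⊓ C) ⊓ F) ⊑ ((((C ⊔ B) ⊓ (F ⊔ A)) ⊓ (∃r.¬E ⊔ A)) ⊔ D)  ⇔  (((∀r.¬D ⊓ C) ⊓ F) ⊓ ((((¬C ⊓ ¬B) ⊔ (¬F ⊓ ¬A)) ⊔ (∀r.E ⊓ ¬A)) ⊓ ¬D)) unsat w.r.t. T
   all branches close; clash {A, ¬A} at x₀
2. Hence ((∀r.¬D ⊓ C) ⊓ F) ⊑ ((((C ⊔ B) ⊓ (F ⊔ A)) ⊓ (∃r.¬E ⊔ A)) ⊔ D): entailed.

Yes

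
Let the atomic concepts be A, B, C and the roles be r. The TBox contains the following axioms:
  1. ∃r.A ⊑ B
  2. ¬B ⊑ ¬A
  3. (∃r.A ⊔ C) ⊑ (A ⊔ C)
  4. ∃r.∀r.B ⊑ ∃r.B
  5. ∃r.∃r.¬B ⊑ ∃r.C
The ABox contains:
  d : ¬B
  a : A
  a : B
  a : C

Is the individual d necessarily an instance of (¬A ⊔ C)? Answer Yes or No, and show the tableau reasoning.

1. d : (¬A ⊔ C)?  L(d) = {¬B} ∪ {(A ⊓ ¬C)}
   clash {A, ¬A} at d — d ∈ (¬A ⊔ C)
2. Hence d : (¬A ⊔ C): entailed.

Yes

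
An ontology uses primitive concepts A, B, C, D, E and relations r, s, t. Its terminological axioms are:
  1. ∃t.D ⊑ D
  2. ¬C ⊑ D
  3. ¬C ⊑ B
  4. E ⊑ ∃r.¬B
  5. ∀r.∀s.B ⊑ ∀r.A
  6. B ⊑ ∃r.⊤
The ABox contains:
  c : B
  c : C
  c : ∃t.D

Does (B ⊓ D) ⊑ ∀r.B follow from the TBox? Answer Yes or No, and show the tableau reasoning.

No

1. (B ⊓ D) ⊑ ∀r.B  ⇔  ((B ⊓ D) ⊓ ∃r.¬B) unsat w.r.t. T
   apply at x₀: B⊑∃r.⊤
   open: L(x₀) ⊇ {B, D, ∃r.¬B, ∃r.∃s.¬B, ∃r.⊤} (+ ∃-successors)
2. Hence (B ⊓ D) ⊑ ∀r.B: not entailed.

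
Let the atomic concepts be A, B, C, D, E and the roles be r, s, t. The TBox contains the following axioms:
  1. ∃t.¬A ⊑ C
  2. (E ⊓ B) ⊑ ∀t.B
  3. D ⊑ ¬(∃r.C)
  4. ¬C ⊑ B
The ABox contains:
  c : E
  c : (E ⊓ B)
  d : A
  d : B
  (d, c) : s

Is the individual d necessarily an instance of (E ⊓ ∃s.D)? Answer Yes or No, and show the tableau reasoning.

1. d : (E ⊓ ∃s.D)?  L(d) = {A, B} ∪ {(¬E ⊔ ∀s.¬D)}
   open: L(d) ⊇ {A, B, ¬D, ¬E, ∀t.A} — d ∉ (E ⊓ ∃s.D) possible
2. Hence d : (E ⊓ ∃s.D): not entailed.

No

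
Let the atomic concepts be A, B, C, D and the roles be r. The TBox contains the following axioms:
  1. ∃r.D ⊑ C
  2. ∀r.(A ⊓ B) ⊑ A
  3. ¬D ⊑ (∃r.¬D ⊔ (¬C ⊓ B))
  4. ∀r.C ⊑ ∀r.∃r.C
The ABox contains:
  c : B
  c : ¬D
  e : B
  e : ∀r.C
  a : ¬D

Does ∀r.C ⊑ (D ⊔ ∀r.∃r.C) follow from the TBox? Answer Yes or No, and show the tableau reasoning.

Yes

1. ∀r.C ⊑ (D ⊔ ∀r.∃r.C)  ⇔  (∀r.C ⊓ (¬D ⊓ ∃r.∀r.¬C)) unsat w.r.t. T
   all branches close; clash {C, ¬C} at x₀
2. Hence ∀r.C ⊑ (D ⊔ ∀r.∃r.C): entailed.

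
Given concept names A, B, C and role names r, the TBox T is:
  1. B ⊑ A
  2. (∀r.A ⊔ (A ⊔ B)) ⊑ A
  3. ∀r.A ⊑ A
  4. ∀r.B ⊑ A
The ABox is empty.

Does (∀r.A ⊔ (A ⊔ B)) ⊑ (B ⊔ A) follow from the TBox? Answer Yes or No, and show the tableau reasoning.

Yes

1. (∀r.A ⊔ (A ⊔ B)) ⊑ (B ⊔ A)  ⇔  ((∀r.A ⊔ (A ⊔ B)) ⊓ (¬B ⊓ ¬A)) unsat w.r.t. T
   all branches close; clash {B, ¬B} at x₀
2. Hence (∀r.A ⊔ (A ⊔ B)) ⊑ (B ⊔ A): entailed.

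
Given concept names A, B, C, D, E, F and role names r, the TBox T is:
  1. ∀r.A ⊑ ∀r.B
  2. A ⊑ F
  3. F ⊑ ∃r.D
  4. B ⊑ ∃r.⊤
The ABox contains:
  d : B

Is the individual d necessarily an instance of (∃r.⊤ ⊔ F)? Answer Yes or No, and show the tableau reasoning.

Yes

1. d : (∃r.⊤ ⊔ F)?  L(d) = {B} ∪ {(∀r.⊥ ⊓ ¬F)}
   clash {F, ¬F} at d — d ∈ (∃r.⊤ ⊔ F)
2. Hence d : (∃r.⊤ ⊔ F): entailed.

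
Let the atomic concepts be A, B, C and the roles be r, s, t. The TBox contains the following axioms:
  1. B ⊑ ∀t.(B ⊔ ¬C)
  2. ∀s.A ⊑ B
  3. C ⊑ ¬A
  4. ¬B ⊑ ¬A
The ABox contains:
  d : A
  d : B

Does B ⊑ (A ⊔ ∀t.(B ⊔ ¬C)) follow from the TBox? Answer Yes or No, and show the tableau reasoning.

1. B ⊑ (A ⊔ ∀t.(B ⊔ ¬C))  ⇔  (B ⊓ (¬A ⊓ ∃t.(¬B ⊓ C))) unsat w.r.t. T
   all branches close; clash {C, ¬C} at an ∃-successor
2. Hence B ⊑ (A ⊔ ∀t.(B ⊔ ¬C)): entailed.

Yes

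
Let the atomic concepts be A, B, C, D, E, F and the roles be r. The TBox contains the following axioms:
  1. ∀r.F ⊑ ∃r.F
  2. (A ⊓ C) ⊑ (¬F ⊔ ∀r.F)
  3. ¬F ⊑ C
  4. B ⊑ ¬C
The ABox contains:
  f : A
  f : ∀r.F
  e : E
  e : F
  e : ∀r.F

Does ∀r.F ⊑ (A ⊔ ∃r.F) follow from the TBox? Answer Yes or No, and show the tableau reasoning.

Yes

1. ∀r.F ⊑ (A ⊔ ∃r.F)  ⇔  (∀r.F ⊓ (¬A ⊓ ∀r.¬F)) unsat w.r.t. T
   all branches close; clash {C, ¬C} at x₀
2. Hence ∀r.F ⊑ (A ⊔ ∃r.F): entailed.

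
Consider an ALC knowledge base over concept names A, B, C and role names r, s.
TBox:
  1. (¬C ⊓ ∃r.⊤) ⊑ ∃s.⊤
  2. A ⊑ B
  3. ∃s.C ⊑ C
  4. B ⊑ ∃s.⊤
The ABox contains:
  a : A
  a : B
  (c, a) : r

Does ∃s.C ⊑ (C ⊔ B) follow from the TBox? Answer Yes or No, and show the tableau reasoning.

Yes

1. ∃s.C ⊑ (C ⊔ B)  ⇔  (∃s.C ⊓ (¬C ⊓ ¬B)) unsat w.r.t. T
   all branches close; clash {B, ¬B} at x₀
2. Hence ∃s.C ⊑ (C ⊔ B): entailed.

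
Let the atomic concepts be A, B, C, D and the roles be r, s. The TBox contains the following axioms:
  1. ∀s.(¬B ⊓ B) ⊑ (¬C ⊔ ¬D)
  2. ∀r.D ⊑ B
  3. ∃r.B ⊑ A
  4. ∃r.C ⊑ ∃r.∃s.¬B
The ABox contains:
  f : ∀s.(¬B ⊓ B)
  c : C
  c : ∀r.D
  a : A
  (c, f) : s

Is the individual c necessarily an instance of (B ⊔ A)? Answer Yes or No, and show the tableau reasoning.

1. c : (B ⊔ A)?  L(c) = {C, ∀r.D} ∪ {(¬B ⊓ ¬A)}
   clash {A, ¬A} at c — c ∈ (B ⊔ A)
2. Hence c : (B ⊔ A): entailed.

Yes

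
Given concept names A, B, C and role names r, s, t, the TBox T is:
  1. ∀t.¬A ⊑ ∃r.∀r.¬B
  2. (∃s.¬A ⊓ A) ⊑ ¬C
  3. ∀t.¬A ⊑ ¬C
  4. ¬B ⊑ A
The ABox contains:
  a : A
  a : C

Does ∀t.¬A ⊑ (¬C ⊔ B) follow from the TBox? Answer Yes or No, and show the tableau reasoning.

Yes

1. ∀t.¬A ⊑ (¬C ⊔ B)  ⇔  (∀t.¬A ⊓ (C ⊓ ¬B)) unsat w.r.t. T
   all branches close; clash {C, ¬C} at x₀
2. Hence ∀t.¬A ⊑ (¬C ⊔ B): entailed.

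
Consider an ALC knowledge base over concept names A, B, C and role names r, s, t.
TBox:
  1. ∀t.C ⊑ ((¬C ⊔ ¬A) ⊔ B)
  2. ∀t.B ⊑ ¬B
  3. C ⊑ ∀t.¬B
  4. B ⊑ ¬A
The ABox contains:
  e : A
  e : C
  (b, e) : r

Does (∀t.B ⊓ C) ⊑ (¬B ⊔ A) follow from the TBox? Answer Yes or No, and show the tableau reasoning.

Yes

1. (∀t.B ⊓ C) ⊑ (¬B ⊔ A)  ⇔  ((∀t.B ⊓ C) ⊓ (B ⊓ ¬A)) unsat w.r.t. T
   all branches close; clash {B, ¬B} at x₀
2. Hence (∀t.B ⊓ C) ⊑ (¬B ⊔ A): entailed.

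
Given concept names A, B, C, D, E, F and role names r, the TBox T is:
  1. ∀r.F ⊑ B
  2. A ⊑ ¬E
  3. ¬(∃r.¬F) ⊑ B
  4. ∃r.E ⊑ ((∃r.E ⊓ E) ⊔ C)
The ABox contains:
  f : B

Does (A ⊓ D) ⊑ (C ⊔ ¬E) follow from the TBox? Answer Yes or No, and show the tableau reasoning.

1. (A ⊓ D) ⊑ (C ⊔ ¬E)  ⇔  ((A ⊓ D) ⊓ (¬C ⊓ E)) unsat w.r.t. T
   all branches close; clash {E, ¬E} at x₀
2. Hence (A ⊓ D) ⊑ (C ⊔ ¬E): entailed.

Yes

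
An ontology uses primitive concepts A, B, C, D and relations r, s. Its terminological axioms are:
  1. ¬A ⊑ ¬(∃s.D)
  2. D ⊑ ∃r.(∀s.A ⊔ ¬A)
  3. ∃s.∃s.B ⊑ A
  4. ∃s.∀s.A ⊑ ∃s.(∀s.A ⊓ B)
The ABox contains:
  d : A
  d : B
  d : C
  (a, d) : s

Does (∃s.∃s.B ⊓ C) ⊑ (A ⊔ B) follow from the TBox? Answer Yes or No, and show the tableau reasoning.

1. (∃s.∃s.B ⊓ C) ⊑ (A ⊔ B)  ⇔  ((∃s.∃s.B ⊓ C) ⊓ (¬A ⊓ ¬B)) unsat w.r.t. T
   all branches close; clash {A, ¬A} at x₀
2. Hence (∃s.∃s.B ⊓ C) ⊑ (A ⊔ B): entailed.

Yes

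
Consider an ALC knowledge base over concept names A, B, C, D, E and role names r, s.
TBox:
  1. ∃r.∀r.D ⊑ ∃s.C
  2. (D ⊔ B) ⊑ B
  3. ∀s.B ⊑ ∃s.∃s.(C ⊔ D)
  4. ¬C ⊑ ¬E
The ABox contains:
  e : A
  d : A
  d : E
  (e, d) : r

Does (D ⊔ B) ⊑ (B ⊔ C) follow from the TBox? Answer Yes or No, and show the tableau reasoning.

Yes

1. (D ⊔ B) ⊑ (B ⊔ C)  ⇔  ((D ⊔ B) ⊓ (¬B ⊓ ¬C)) unsat w.r.t. T
   all branches close; clash {B, ¬B} at x₀
2. Hence (D ⊔ B) ⊑ (B ⊔ C): entailed.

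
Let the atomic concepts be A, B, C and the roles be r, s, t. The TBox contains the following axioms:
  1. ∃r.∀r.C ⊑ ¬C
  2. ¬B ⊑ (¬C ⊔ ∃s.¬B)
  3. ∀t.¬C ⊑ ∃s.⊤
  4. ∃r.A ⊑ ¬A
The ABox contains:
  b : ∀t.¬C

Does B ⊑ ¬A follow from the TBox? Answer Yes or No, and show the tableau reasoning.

No

1. B ⊑ ¬A  ⇔  (B ⊓ A) unsat w.r.t. T
   open: L(x₀) ⊇ {A, B, ∀r.¬A, ∀r.∃r.¬C, ∃t.C} (+ ∃-successors)
2. Hence B ⊑ ¬A: not entailed.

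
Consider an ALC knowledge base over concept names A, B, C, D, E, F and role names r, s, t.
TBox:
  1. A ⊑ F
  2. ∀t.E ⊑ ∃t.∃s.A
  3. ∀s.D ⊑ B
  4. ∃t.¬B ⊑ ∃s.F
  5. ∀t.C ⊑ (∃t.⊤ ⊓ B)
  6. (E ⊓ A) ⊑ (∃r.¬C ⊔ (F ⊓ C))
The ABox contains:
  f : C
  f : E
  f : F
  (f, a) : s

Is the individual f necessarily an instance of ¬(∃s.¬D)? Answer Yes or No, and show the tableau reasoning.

1. f : ¬(∃s.¬D)?  L(f) = {C, E, F} ∪ {∃s.¬D}
   open: L(f) ⊇ {C, E, F, ¬A, ∀t.B, …} (+ ∃-successors) — f ∉ ¬(∃s.¬D) possible
2. Hence f : ¬(∃s.¬D): not entailed.

No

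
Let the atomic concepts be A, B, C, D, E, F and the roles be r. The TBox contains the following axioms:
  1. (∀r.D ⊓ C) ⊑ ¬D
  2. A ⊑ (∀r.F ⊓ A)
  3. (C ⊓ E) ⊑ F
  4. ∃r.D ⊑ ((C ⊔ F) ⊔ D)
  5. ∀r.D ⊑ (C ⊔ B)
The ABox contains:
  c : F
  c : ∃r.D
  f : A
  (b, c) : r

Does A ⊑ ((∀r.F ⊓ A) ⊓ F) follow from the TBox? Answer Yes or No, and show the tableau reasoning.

No

1. A ⊑ ((∀r.F ⊓ A) ⊓ F)  ⇔  (A ⊓ ((∃r.¬F ⊔ ¬A) ⊔ ¬F)) unsat w.r.t. T
   apply at x₀: A⊑(∀r.F ⊓ A)
   open: L(x₀) ⊇ {A, ¬C, ¬F, ∀r.F, ∀r.¬D, …} (+ ∃-successors)
2. Hence A ⊑ ((∀r.F ⊓ A) ⊓ F): not entailed.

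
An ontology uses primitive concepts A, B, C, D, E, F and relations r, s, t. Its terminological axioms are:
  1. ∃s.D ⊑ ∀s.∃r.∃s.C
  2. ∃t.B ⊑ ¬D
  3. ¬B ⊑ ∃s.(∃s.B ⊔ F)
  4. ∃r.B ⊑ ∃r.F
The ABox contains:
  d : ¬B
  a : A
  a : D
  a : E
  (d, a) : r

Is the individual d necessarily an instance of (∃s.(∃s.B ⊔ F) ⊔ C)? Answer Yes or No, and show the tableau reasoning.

Yes

1. d : (∃s.(∃s.B ⊔ F) ⊔ C)?  L(d) = {¬B} ∪ {(∀s.(∀s.¬B ⊓ ¬F) ⊓ ¬C)}
   clash {F, ¬F} at an ∃-successor — d ∈ (∃s.(∃s.B ⊔ F) ⊔ C)
2. Hence d : (∃s.(∃s.B ⊔ F) ⊔ C): entailed.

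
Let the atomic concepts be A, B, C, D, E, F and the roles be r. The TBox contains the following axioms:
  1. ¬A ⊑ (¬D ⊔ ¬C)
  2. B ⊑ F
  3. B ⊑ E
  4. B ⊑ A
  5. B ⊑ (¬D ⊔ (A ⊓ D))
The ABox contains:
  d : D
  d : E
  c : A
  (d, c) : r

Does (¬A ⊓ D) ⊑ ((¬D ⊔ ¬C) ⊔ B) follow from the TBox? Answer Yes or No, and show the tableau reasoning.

Yes

1. (¬A ⊓ D) ⊑ ((¬D ⊔ ¬C) ⊔ B)  ⇔  ((¬A ⊓ D) ⊓ ((D ⊓ C) ⊓ ¬B)) unsat w.r.t. T
   all branches close; clash {C, ¬C} at x₀
2. Hence (¬A ⊓ D) ⊑ ((¬D ⊔ ¬C) ⊔ B): entailed.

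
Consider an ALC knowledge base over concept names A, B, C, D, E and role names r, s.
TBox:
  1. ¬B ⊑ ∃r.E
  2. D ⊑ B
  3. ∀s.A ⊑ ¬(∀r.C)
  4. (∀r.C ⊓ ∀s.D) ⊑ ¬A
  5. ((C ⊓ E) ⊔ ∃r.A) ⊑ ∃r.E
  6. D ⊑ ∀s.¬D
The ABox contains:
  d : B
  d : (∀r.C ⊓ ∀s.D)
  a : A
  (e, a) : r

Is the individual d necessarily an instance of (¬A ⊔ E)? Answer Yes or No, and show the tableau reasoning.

1. d : (¬A ⊔ E)?  L(d) = {B, (∀r.C ⊓ ∀s.D)} ∪ {(A ⊓ ¬E)}
   clash {A, ¬A} at d — d ∈ (¬A ⊔ E)
2. Hence d : (¬A ⊔ E): entailed.

Yes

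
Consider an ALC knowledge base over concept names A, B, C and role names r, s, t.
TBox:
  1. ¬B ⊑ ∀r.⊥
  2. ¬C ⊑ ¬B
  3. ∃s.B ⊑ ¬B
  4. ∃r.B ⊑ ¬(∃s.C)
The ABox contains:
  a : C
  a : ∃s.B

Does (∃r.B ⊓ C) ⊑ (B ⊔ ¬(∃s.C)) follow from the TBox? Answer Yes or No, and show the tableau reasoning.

1. (∃r.B ⊓ C) ⊑ (B ⊔ ¬(∃s.C))  ⇔  ((∃r.B ⊓ C) ⊓ (¬B ⊓ ∃s.C)) unsat w.r.t. T
   all branches close; clash {C, ¬C} at an ∃-successor
2. Hence (∃r.B ⊓ C) ⊑ (B ⊔ ¬(∃s.C)): entailed.

Yes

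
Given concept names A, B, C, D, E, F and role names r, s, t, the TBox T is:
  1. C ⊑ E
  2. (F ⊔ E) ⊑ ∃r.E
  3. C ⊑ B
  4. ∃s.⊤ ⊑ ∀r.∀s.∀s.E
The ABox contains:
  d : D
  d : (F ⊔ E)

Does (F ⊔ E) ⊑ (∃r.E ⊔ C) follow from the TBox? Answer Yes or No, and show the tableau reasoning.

1. (F ⊔ E) ⊑ (∃r.E ⊔ C)  ⇔  ((F ⊔ E) ⊓ (∀r.¬E ⊓ ¬C)) unsat w.r.t. T
   all branches close; clash {E, ¬E} at an ∃-successor
2. Hence (F ⊔ E) ⊑ (∃r.E ⊔ C): entailed.

Yes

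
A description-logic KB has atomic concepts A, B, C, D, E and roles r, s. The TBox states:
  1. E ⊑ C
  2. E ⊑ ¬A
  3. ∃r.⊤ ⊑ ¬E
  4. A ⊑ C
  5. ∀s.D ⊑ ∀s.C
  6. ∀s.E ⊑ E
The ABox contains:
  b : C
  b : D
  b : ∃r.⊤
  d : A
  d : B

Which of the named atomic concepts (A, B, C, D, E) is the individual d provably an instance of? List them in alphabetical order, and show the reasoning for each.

{A, B, C}

1. d : A?  L(d) = {A, B} ∪ {¬A}
   clash {A, ¬A} at d — d ∈ A
2. d : B?  L(d) = {A, B} ∪ {¬B}
   clash {B, ¬B} at d — d ∈ B
3. d : C?  L(d) = {A, B} ∪ {¬C}
   clash {C, ¬C} at d — d ∈ C
4. d : D?  L(d) = {A, B} ∪ {¬D}
   apply at d: A⊑C
   open: L(d) ⊇ {A, B, C, ¬D, ¬E, …} (+ ∃-successors) — d ∉ D possible
5. d : E?  L(d) = {A, B} ∪ {¬E}
   apply at d: A⊑C
   open: L(d) ⊇ {A, B, C, ¬E, ∃s.¬D, …} (+ ∃-successors) — d ∉ E possible
6. Entailed for d: {A, B, C}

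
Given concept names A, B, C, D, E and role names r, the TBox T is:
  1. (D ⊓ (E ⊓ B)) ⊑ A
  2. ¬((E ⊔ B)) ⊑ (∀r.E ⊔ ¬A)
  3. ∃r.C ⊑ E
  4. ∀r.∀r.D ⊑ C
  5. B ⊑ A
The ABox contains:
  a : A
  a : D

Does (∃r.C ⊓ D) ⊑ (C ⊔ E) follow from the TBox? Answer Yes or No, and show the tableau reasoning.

1. (∃r.C ⊓ D) ⊑ (C ⊔ E)  ⇔  ((∃r.C ⊓ D) ⊓ (¬C ⊓ ¬E)) unsat w.r.t. T
   all branches close; clash {A, ¬A} at x₀
2. Hence (∃r.C ⊓ D) ⊑ (C ⊔ E): entailed.

Yes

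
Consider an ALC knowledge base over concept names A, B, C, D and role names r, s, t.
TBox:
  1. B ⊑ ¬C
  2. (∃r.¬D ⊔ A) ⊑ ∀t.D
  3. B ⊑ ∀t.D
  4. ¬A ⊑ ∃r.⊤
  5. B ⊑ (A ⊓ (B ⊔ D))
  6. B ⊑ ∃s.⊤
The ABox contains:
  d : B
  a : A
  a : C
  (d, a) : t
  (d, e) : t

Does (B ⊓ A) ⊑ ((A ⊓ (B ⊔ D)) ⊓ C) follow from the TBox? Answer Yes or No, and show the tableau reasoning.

1. (B ⊓ A) ⊑ ((A ⊓ (B ⊔ D)) ⊓ C)  ⇔  ((B ⊓ A) ⊓ ((¬A ⊔ (¬B ⊓ ¬D)) ⊔ ¬C)) unsat w.r.t. T
   apply at x₀: B⊑¬C; B⊑∀t.D; B⊑(A ⊓ (B ⊔ D))
   open: L(x₀) ⊇ {A, B, ¬C, ∀t.D, ∃s.⊤} (+ ∃-successors)
2. Hence (B ⊓ A) ⊑ ((A ⊓ (B ⊔ D)) ⊓ C): not entailed.

No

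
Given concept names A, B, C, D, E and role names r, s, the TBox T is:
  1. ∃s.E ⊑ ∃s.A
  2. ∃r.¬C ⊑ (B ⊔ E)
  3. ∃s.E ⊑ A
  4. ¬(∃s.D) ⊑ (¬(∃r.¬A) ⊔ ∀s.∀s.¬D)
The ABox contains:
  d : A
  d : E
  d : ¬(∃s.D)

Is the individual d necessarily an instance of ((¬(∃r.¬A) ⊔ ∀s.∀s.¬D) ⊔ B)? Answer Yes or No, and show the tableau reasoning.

1. d : ((¬(∃r.¬A) ⊔ ∀s.∀s.¬D) ⊔ B)?  L(d) = {A, E, ¬(∃s.D)} ∪ {((∃r.¬A ⊓ ∃s.∃s.D) ⊓ ¬B)}
   clash {D, ¬D} at an ∃-successor — d ∈ ((¬(∃r.¬A) ⊔ ∀s.∀s.¬D) ⊔ B)
2. Hence d : ((¬(∃r.¬A) ⊔ ∀s.∀s.¬D) ⊔ B): entailed.

Yes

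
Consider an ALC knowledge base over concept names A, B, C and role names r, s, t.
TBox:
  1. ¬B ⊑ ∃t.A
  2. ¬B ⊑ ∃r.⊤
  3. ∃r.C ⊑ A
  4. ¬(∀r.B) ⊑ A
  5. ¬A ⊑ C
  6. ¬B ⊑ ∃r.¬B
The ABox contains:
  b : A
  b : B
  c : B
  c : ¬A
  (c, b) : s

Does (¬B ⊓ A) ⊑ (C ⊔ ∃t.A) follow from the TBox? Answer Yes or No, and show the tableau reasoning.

Yes

1. (¬B ⊓ A) ⊑ (C ⊔ ∃t.A)  ⇔  ((¬B ⊓ A) ⊓ (¬C ⊓ ∀t.¬A)) unsat w.r.t. T
   all branches close; clash {A, ¬A} at an ∃-successor
2. Hence (¬B ⊓ A) ⊑ (C ⊔ ∃t.A): entailed.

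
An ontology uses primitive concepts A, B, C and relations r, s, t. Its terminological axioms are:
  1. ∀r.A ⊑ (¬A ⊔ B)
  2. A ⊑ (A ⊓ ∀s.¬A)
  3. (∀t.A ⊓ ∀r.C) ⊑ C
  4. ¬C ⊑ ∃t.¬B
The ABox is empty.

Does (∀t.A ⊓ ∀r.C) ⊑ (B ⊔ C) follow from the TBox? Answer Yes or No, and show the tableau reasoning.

Yes

1. (∀t.A ⊓ ∀r.C) ⊑ (B ⊔ C)  ⇔  ((∀t.A ⊓ ∀r.C) ⊓ (¬B ⊓ ¬C)) unsat w.r.t. T
   all branches close; clash {B, ¬B} at x₀
2. Hence (∀t.A ⊓ ∀r.C) ⊑ (B ⊔ C): entailed.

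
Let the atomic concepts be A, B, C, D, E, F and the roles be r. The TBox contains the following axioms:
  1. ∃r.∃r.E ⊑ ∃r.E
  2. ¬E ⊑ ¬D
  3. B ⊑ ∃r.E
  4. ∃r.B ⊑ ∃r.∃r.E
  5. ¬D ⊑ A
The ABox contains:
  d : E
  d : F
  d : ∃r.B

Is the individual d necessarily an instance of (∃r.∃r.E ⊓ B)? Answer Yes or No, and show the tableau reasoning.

1. d : (∃r.∃r.E ⊓ B)?  L(d) = {E, F, ∃r.B} ∪ {(∀r.∀r.¬E ⊔ ¬B)}
   apply at d: ∃r.B⊑∃r.∃r.E
   open: L(d) ⊇ {D, E, F, ¬B, ∃r.B, …} (+ ∃-successors) — d ∉ (∃r.∃r.E ⊓ B) possible
2. Hence d : (∃r.∃r.E ⊓ B): not entailed.

No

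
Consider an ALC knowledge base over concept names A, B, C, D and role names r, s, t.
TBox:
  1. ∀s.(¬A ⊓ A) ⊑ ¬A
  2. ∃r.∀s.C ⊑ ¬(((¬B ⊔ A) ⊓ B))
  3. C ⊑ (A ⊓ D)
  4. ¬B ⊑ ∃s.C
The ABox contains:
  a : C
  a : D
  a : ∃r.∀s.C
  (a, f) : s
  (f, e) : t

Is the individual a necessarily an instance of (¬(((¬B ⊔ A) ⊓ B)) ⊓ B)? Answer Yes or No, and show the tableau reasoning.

No

1. a : (¬(((¬B ⊔ A) ⊓ B)) ⊓ B)?  L(a) = {C, D, ∃r.∀s.C} ∪ {(((¬B ⊔ A) ⊓ B) ⊔ ¬B)}
   apply at a: ∃r.∀s.C⊑¬(((¬B ⊔ A) ⊓ B)); C⊑(A ⊓ D)
   open: L(a) ⊇ {A, C, D, ¬B, ∃r.∀s.C, …} (+ ∃-successors) — a ∉ (¬(((¬B ⊔ A) ⊓ B)) ⊓ B) possible
2. Hence a : (¬(((¬B ⊔ A) ⊓ B)) ⊓ B): not entailed.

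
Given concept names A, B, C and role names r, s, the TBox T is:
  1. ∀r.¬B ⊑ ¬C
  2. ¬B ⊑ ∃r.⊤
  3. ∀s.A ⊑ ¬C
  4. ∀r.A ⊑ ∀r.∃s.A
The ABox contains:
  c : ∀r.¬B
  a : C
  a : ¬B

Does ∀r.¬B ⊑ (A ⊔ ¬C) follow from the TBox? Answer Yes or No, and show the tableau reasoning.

1. ∀r.¬B ⊑ (A ⊔ ¬C)  ⇔  (∀r.¬B ⊓ (¬A ⊓ C)) unsat w.r.t. T
   all branches close; clash {C, ¬C} at x₀
2. Hence ∀r.¬B ⊑ (A ⊔ ¬C): entailed.

Yes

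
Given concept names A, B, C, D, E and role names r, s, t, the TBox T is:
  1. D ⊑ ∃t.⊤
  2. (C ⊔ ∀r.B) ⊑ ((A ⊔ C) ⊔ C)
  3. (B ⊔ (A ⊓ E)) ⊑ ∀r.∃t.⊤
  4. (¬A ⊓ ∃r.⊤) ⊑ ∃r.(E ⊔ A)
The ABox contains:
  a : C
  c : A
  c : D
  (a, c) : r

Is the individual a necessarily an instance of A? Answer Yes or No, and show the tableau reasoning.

1. a : A?  L(a) = {C} ∪ {¬A}
   open: L(a) ⊇ {C, ¬A, ¬B, ¬D, ∃r.(E ⊔ A)} (+ ∃-successors) — a ∉ A possible
2. Hence a : A: not entailed.

No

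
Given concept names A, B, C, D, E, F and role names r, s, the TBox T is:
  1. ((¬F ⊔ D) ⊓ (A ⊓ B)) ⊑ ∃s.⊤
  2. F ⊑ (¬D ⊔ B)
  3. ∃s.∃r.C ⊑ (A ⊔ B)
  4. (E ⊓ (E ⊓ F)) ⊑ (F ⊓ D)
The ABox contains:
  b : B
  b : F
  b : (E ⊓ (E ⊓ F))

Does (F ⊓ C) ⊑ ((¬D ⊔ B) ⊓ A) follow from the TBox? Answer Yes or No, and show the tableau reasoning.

1. (F ⊓ C) ⊑ ((¬D ⊔ B) ⊓ A)  ⇔  ((F ⊓ C) ⊓ ((D ⊓ ¬B) ⊔ ¬A)) unsat w.r.t. T
   apply at x₀: F⊑(¬D ⊔ B)
   open: L(x₀) ⊇ {C, F, ¬A, ¬D, ¬E, …}
2. Hence (F ⊓ C) ⊑ ((¬D ⊔ B) ⊓ A): not entailed.

No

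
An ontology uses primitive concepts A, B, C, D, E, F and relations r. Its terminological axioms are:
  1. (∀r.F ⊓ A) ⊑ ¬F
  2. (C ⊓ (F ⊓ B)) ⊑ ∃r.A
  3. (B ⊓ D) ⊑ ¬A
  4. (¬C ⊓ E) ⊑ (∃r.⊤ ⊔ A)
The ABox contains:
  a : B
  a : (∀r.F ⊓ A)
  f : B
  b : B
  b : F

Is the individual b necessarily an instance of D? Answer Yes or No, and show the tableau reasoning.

1. b : D?  L(b) = {B, F} ∪ {¬D}
   open: L(b) ⊇ {B, C, F, ¬D, ∃r.A, …} (+ ∃-successors) — b ∉ D possible
2. Hence b : D: not entailed.

No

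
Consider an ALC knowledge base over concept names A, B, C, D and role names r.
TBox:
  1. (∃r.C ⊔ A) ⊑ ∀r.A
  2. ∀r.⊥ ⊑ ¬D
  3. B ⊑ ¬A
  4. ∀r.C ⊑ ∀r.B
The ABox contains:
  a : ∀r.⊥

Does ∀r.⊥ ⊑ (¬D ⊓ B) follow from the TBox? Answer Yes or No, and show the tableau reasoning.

No

1. ∀r.⊥ ⊑ (¬D ⊓ B)  ⇔  (∀r.⊥ ⊓ (D ⊔ ¬B)) unsat w.r.t. T
   apply at x₀: ∀r.⊥⊑¬D
   open: L(x₀) ⊇ {¬A, ¬B, ¬D, ∀r.B, ∀r.¬C, …}
2. Hence ∀r.⊥ ⊑ (¬D ⊓ B): not entailed.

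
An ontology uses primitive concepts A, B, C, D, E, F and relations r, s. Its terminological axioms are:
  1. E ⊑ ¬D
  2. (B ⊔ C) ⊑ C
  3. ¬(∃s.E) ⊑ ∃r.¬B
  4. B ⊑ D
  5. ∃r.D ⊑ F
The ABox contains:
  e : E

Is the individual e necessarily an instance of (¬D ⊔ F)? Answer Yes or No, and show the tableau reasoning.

1. e : (¬D ⊔ F)?  L(e) = {E} ∪ {(D ⊓ ¬F)}
   clash {D, ¬D} at e — e ∈ (¬D ⊔ F)
2. Hence e : (¬D ⊔ F): entailed.

Yes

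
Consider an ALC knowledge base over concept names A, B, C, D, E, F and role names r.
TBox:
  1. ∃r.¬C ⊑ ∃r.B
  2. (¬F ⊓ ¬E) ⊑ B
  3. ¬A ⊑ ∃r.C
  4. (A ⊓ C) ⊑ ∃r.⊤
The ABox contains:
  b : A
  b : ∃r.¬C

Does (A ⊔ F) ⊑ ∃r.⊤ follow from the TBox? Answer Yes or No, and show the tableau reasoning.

1. (A ⊔ F) ⊑ ∃r.⊤  ⇔  ((A ⊔ F) ⊓ ∀r.⊥) unsat w.r.t. T
   open: L(x₀) ⊇ {A, F, ¬C, ∀r.C, ∀r.⊥}
2. Hence (A ⊔ F) ⊑ ∃r.⊤: not entailed.

No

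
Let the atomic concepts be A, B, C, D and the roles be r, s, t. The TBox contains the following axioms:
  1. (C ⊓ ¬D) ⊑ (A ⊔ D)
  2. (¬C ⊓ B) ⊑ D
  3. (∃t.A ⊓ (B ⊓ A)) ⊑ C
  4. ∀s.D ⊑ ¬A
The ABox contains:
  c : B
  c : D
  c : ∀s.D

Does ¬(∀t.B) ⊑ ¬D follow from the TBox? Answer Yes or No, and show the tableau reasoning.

1. ¬(∀t.B) ⊑ ¬D  ⇔  (∃t.¬B ⊓ D) unsat w.r.t. T
   open: L(x₀) ⊇ {D, ∀t.¬A, ∃s.¬D, ∃t.¬B} (+ ∃-successors)
2. Hence ¬(∀t.B) ⊑ ¬D: not entailed.

No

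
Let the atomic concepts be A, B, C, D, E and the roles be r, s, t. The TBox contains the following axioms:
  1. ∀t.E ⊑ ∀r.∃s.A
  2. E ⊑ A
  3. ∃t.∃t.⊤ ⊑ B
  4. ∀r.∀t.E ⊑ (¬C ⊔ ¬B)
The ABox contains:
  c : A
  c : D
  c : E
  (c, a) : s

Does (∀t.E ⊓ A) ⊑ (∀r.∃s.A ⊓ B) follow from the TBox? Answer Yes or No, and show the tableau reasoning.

1. (∀t.E ⊓ A) ⊑ (∀r.∃s.A ⊓ B)  ⇔  ((∀t.E ⊓ A) ⊓ (∃r.∀s.¬A ⊔ ¬B)) unsat w.r.t. T
   apply at x₀: ∀t.E⊑∀r.∃s.A
   open: L(x₀) ⊇ {A, ¬B, ∀r.∃s.A, ∀t.E, ∀t.∀t.⊥, …} (+ ∃-successors)
2. Hence (∀t.E ⊓ A) ⊑ (∀r.∃s.A ⊓ B): not entailed.

No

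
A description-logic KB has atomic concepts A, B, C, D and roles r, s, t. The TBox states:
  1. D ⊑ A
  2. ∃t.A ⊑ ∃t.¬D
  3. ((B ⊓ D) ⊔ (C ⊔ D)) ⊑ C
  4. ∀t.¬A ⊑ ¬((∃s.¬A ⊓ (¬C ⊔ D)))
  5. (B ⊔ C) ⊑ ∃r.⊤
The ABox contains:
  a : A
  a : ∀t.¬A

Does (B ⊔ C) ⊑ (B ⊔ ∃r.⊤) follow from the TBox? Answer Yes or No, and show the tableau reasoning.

1. (B ⊔ C) ⊑ (B ⊔ ∃r.⊤)  ⇔  ((B ⊔ C) ⊓ (¬B ⊓ ∀r.⊥)) unsat w.r.t. T
   all branches close; clash ⊥ at an ∃-successor
2. Hence (B ⊔ C) ⊑ (B ⊔ ∃r.⊤): entailed.

Yes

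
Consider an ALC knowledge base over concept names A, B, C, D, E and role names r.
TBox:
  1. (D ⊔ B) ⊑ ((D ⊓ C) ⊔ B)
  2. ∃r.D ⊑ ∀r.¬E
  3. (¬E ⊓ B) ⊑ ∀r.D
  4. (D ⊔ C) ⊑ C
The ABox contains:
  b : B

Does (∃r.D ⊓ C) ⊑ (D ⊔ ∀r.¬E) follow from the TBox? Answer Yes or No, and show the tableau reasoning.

Yes

1. (∃r.D ⊓ C) ⊑ (D ⊔ ∀r.¬E)  ⇔  ((∃r.D ⊓ C) ⊓ (¬D ⊓ ∃r.E)) unsat w.r.t. T
   all branches close; clash {E, ¬E} at an ∃-successor
2. Hence (∃r.D ⊓ C) ⊑ (D ⊔ ∀r.¬E): entailed.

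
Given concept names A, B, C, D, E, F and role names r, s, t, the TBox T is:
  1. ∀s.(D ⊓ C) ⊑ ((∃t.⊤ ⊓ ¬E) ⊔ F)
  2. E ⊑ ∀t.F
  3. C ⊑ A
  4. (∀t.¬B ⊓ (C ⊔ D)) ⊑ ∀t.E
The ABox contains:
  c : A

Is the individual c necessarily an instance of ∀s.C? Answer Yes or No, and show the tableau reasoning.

1. c : ∀s.C?  L(c) = {A} ∪ {∃s.¬C}
   open: L(c) ⊇ {A, ¬E, ∃s.(¬D ⊔ ¬C), ∃s.¬C, ∃t.B} (+ ∃-successors) — c ∉ ∀s.C possible
2. Hence c : ∀s.C: not entailed.

No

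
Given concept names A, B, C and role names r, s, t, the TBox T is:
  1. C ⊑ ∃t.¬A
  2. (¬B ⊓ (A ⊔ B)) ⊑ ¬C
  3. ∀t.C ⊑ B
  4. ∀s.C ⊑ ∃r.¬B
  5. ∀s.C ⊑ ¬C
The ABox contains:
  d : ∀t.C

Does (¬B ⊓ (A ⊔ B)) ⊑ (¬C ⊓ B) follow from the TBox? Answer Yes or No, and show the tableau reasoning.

No

1. (¬B ⊓ (A ⊔ B)) ⊑ (¬C ⊓ B)  ⇔  ((¬B ⊓ (A ⊔ B)) ⊓ (C ⊔ ¬B)) unsat w.r.t. T
   apply at x₀: (¬B ⊓ (A ⊔ B))⊑¬C
   open: L(x₀) ⊇ {A, ¬B, ¬C, ∃s.¬C, ∃t.¬C} (+ ∃-successors)
2. Hence (¬B ⊓ (A ⊔ B)) ⊑ (¬C ⊓ B): not entailed.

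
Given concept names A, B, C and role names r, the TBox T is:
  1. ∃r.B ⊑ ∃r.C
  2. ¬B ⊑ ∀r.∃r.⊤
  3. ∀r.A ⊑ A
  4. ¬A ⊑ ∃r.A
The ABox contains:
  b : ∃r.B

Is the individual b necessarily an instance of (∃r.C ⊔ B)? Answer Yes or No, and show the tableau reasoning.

1. b : (∃r.C ⊔ B)?  L(b) = {∃r.B} ∪ {(∀r.¬C ⊓ ¬B)}
   clash {C, ¬C} at an ∃-successor — b ∈ (∃r.C ⊔ B)
2. Hence b : (∃r.C ⊔ B): entailed.

Yes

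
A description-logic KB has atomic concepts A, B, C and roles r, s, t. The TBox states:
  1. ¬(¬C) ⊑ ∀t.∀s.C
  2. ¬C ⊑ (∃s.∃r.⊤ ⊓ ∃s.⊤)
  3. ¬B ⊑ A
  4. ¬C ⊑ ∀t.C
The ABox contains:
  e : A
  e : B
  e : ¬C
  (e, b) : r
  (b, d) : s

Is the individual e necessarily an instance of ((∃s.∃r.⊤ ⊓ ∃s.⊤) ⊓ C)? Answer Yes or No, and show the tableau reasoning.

1. e : ((∃s.∃r.⊤ ⊓ ∃s.⊤) ⊓ C)?  L(e) = {A, B, ¬C} ∪ {((∀s.∀r.⊥ ⊔ ∀s.⊥) ⊔ ¬C)}
   apply at e: ¬C⊑(∃s.∃r.⊤ ⊓ ∃s.⊤); ¬C⊑∀t.C
   open: L(e) ⊇ {A, B, ¬C, ∀t.C, ∃s.∃r.⊤, …} (+ ∃-successors) — e ∉ ((∃s.∃r.⊤ ⊓ ∃s.⊤) ⊓ C) possible
2. Hence e : ((∃s.∃r.⊤ ⊓ ∃s.⊤) ⊓ C): not entailed.

No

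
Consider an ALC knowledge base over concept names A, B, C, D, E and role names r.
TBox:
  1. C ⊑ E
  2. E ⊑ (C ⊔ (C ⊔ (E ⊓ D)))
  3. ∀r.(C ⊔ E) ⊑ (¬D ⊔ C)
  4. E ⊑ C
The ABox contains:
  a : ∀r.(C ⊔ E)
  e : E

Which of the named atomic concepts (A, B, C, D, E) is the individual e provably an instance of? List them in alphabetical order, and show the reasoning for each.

1. e : A?  L(e) = {E} ∪ {¬A}
   apply at e: E⊑(C ⊔ (C ⊔ (E ⊓ D))); E⊑C
   open: L(e) ⊇ {C, E, ¬A, ∃r.(¬C ⊓ ¬E)} (+ ∃-successors) — e ∉ A possible
2. e : B?  L(e) = {E} ∪ {¬B}
   apply at e: E⊑(C ⊔ (C ⊔ (E ⊓ D))); E⊑C
   open: L(e) ⊇ {C, E, ¬B, ∃r.(¬C ⊓ ¬E)} (+ ∃-successors) — e ∉ B possible
3. e : C?  L(e) = {E} ∪ {¬C}
   clash {C, ¬C} at e — e ∈ C
4. e : D?  L(e) = {E} ∪ {¬D}
   apply at e: E⊑(C ⊔ (C ⊔ (E ⊓ D))); E⊑C
   open: L(e) ⊇ {C, E, ¬D, ∃r.(¬C ⊓ ¬E)} (+ ∃-successors) — e ∉ D possible
5. e : E?  L(e) = {E} ∪ {¬E}
   clash {E, ¬E} at e — e ∈ E
6. Entailed for e: {C, E}

{C, E}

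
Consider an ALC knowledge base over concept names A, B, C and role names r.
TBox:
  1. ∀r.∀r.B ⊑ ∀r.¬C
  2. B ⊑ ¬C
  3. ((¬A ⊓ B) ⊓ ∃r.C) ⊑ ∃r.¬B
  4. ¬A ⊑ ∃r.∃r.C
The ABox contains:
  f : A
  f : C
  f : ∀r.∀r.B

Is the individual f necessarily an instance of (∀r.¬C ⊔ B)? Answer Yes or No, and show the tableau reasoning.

1. f : (∀r.¬C ⊔ B)?  L(f) = {A, C, ∀r.∀r.B} ∪ {(∃r.C ⊓ ¬B)}
   clash {C, ¬C} at an ∃-successor — f ∈ (∀r.¬C ⊔ B)
2. Hence f : (∀r.¬C ⊔ B): entailed.

Yes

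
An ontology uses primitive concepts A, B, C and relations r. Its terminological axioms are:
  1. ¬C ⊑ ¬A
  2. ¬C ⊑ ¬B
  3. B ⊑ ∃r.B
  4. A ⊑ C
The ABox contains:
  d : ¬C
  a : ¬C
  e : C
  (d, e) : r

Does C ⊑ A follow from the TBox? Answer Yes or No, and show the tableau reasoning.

No

1. C ⊑ A  ⇔  (C ⊓ ¬A) unsat w.r.t. T
   open: L(x₀) ⊇ {C, ¬A, ¬B}
2. Hence C ⊑ A: not entailed.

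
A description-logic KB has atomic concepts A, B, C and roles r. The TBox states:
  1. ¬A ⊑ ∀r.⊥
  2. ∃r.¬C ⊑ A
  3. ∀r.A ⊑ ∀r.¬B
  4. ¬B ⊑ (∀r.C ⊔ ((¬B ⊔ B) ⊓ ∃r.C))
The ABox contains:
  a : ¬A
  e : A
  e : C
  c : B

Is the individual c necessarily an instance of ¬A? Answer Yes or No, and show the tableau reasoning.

1. c : ¬A?  L(c) = {B} ∪ {A}
   open: L(c) ⊇ {A, B, ∃r.¬A} (+ ∃-successors) — c ∉ ¬A possible
2. Hence c : ¬A: not entailed.

No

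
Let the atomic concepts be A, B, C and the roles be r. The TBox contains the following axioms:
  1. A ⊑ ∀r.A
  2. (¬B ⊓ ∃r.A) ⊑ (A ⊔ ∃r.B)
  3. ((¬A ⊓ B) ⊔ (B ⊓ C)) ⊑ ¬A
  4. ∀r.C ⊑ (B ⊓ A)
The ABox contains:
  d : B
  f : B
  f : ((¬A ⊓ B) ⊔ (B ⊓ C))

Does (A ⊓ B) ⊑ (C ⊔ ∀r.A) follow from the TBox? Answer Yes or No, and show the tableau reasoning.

1. (A ⊓ B) ⊑ (C ⊔ ∀r.A)  ⇔  ((A ⊓ B) ⊓ (¬C ⊓ ∃r.¬A)) unsat w.r.t. T
   all branches close; clash {A, ¬A} at x₀
2. Hence (A ⊓ B) ⊑ (C ⊔ ∀r.A): entailed.

Yes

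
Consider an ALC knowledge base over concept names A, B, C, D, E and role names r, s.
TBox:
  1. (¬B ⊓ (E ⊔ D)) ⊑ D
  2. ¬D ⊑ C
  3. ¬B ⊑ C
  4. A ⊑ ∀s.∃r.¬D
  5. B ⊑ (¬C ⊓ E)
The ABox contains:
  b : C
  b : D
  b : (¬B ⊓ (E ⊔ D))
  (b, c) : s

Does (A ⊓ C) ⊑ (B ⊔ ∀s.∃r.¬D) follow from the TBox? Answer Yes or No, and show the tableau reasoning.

1. (A ⊓ C) ⊑ (B ⊔ ∀s.∃r.¬D)  ⇔  ((A ⊓ C) ⊓ (¬B ⊓ ∃s.∀r.D)) unsat w.r.t. T
   all branches close; clash {C, ¬C} at an ∃-successor
2. Hence (A ⊓ C) ⊑ (B ⊔ ∀s.∃r.¬D): entailed.

Yes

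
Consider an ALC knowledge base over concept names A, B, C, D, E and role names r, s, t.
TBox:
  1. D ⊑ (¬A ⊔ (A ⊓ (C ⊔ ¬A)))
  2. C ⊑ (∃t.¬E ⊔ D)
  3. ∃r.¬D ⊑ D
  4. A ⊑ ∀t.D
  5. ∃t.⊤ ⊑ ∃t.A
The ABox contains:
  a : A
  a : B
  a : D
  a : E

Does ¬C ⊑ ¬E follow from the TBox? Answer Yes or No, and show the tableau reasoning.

1. ¬C ⊑ ¬E  ⇔  (¬C ⊓ E) unsat w.r.t. T
   open: L(x₀) ⊇ {E, ¬A, ¬C, ¬D, ∀r.D, …}
2. Hence ¬C ⊑ ¬E: not entailed.

No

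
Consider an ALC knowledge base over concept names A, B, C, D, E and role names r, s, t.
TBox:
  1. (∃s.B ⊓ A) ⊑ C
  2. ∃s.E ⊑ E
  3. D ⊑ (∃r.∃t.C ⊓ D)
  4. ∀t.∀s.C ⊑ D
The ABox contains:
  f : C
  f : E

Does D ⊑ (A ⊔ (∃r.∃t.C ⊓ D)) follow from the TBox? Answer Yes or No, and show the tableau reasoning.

1. D ⊑ (A ⊔ (∃r.∃t.C ⊓ D))  ⇔  (D ⊓ (¬A ⊓ (∀r.∀t.¬C ⊔ ¬D))) unsat w.r.t. T
   all branches close; clash {D, ¬D} at x₀
2. Hence D ⊑ (A ⊔ (∃r.∃t.C ⊓ D)): entailed.

Yes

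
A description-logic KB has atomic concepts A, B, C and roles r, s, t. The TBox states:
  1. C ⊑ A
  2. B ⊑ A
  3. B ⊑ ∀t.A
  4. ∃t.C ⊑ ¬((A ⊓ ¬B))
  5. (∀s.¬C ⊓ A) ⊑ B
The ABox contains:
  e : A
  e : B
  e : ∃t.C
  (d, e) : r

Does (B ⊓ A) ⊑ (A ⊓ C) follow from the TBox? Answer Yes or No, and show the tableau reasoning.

1. (B ⊓ A) ⊑ (A ⊓ C)  ⇔  ((B ⊓ A) ⊓ (¬A ⊔ ¬C)) unsat w.r.t. T
   apply at x₀: B⊑∀t.A
   open: L(x₀) ⊇ {A, B, ¬C, ∀t.A, ∀t.¬C}
2. Hence (B ⊓ A) ⊑ (A ⊓ C): not entailed.

No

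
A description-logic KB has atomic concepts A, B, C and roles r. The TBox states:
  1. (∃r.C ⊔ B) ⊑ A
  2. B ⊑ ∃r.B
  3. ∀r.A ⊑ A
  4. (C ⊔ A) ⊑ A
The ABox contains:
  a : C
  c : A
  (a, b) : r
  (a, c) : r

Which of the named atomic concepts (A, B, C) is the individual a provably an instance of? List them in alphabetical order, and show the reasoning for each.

1. a : A?  L(a) = {C} ∪ {¬A}
   clash {A, ¬A} at a — a ∈ A
2. a : B?  L(a) = {C} ∪ {¬B}
   open: L(a) ⊇ {A, C, ¬B} — a ∉ B possible
3. a : C?  L(a) = {C} ∪ {¬C}
   clash {C, ¬C} at a — a ∈ C
4. Entailed for a: {A, C}

{A, C}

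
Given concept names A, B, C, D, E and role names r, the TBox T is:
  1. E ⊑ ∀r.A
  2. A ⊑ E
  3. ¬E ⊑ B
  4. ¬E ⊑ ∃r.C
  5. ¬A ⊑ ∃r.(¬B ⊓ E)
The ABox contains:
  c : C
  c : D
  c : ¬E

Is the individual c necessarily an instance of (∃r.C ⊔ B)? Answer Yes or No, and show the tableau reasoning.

1. c : (∃r.C ⊔ B)?  L(c) = {C, D, ¬E} ∪ {(∀r.¬C ⊓ ¬B)}
   clash {B, ¬B} at c — c ∈ (∃r.C ⊔ B)
2. Hence c : (∃r.C ⊔ B): entailed.

Yes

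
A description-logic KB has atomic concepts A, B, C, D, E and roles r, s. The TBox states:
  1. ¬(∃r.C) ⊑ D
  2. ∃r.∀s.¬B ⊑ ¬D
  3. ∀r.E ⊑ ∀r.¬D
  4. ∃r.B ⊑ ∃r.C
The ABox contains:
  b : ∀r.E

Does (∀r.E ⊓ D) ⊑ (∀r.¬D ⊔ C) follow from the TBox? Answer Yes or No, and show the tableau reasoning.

1. (∀r.E ⊓ D) ⊑ (∀r.¬D ⊔ C)  ⇔  ((∀r.E ⊓ D) ⊓ (∃r.D ⊓ ¬C)) unsat w.r.t. T
   all branches close; clash {D, ¬D} at x₀
2. Hence (∀r.E ⊓ D) ⊑ (∀r.¬D ⊔ C): entailed.

Yes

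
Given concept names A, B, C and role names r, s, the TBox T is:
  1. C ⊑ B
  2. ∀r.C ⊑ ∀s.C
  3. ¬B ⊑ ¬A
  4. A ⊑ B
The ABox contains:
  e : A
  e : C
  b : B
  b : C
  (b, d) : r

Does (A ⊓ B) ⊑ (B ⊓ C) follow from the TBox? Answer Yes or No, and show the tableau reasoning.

1. (A ⊓ B) ⊑ (B ⊓ C)  ⇔  ((A ⊓ B) ⊓ (¬B ⊔ ¬C)) unsat w.r.t. T
   open: L(x₀) ⊇ {A, B, ¬C, ∃r.¬C} (+ ∃-successors)
2. Hence (A ⊓ B) ⊑ (B ⊓ C): not entailed.

No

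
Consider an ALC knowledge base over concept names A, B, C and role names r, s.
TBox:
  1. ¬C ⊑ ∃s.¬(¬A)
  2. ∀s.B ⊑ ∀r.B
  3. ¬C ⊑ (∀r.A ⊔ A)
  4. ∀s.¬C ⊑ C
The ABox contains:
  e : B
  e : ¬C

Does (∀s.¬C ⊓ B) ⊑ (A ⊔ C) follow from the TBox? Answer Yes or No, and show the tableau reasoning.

1. (∀s.¬C ⊓ B) ⊑ (A ⊔ C)  ⇔  ((∀s.¬C ⊓ B) ⊓ (¬A ⊓ ¬C)) unsat w.r.t. T
   all branches close; clash {C, ¬C} at x₀
2. Hence (∀s.¬C ⊓ B) ⊑ (A ⊔ C): entailed.

Yes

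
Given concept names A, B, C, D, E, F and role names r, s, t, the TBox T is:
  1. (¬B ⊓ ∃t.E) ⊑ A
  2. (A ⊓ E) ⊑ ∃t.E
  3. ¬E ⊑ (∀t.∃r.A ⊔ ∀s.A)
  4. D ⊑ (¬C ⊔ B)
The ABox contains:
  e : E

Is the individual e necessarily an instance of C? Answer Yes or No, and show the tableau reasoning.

No

1. e : C?  L(e) = {E} ∪ {¬C}
   open: L(e) ⊇ {B, E, ¬A, ¬C, ¬D} — e ∉ C possible
2. Hence e : C: not entailed.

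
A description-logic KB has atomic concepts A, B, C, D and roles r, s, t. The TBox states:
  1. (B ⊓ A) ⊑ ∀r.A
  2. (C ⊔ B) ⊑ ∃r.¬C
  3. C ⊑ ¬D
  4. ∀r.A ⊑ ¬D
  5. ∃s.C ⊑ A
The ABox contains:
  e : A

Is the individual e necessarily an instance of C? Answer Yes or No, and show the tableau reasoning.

No

1. e : C?  L(e) = {A} ∪ {¬C}
   open: L(e) ⊇ {A, ¬B, ¬C, ∃r.¬A} (+ ∃-successors) — e ∉ C possible
2. Hence e : C: not entailed.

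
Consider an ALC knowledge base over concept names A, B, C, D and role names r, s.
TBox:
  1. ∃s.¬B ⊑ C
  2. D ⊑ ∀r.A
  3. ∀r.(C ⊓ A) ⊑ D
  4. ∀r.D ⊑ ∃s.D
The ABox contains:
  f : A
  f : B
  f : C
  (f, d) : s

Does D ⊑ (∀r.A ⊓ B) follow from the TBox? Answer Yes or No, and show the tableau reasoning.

No

1. D ⊑ (∀r.A ⊓ B)  ⇔  (D ⊓ (∃r.¬A ⊔ ¬B)) unsat w.r.t. T
   apply at x₀: D⊑∀r.A
   open: L(x₀) ⊇ {D, ¬B, ∀r.A, ∀s.B, ∃r.¬D} (+ ∃-successors)
2. Hence D ⊑ (∀r.A ⊓ B): not entailed.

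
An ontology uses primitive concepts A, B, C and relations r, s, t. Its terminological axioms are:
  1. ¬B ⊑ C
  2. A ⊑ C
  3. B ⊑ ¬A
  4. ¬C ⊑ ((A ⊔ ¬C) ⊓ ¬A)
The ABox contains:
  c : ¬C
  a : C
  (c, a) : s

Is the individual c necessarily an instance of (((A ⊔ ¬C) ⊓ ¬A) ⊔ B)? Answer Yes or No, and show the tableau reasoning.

Yes

1. c : (((A ⊔ ¬C) ⊓ ¬A) ⊔ B)?  L(c) = {¬C} ∪ {(((¬A ⊓ C) ⊔ A) ⊓ ¬B)}
   clash {C, ¬C} at c — c ∈ (((A ⊔ ¬C) ⊓ ¬A) ⊔ B)
2. Hence c : (((A ⊔ ¬C) ⊓ ¬A) ⊔ B): entailed.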